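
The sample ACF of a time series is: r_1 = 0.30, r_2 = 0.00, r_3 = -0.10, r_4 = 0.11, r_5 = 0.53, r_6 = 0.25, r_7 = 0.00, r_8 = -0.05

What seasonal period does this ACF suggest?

The largest autocorrelation is r_5 = 0.53; the remaining lags stay at or below 0.30. The elevated value at lag 1 (0.30), dropping to 0.00 at lag 2, reflects decaying short-term dependence rather than seasonality.
The dominant spike at lag 5 indicates a seasonal period of 5.

5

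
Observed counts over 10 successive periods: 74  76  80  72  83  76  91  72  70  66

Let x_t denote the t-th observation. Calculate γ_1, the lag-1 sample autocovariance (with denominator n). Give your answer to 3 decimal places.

-2.000

Mean x̄ = (74 + 76 + 80 + 72 + 83 + 76 + 91 + 72 + 70 + 66)/10 = 76.0000
Σ_{t=1}^{9}(x_t−x̄)(x_{t+1}−x̄) = -20.0000
γ_1 = -20.0000 / 10 = -2.000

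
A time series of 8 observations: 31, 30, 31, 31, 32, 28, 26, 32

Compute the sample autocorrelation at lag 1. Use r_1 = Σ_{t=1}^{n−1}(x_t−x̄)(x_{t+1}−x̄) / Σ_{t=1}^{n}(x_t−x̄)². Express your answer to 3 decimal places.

-0.025

Mean x̄ = (31 + 30 + 31 + 31 + 32 + 28 + 26 + 32)/8 = 30.1250
Deviations from mean: 0.8750, -0.1250, 0.8750, 0.8750, 1.8750, -2.1250, -4.1250, 1.8750
Σ(x_t−x̄)(x_{t+1}−x̄) = (-0.1094) + (-0.1094) + (0.7656) + (1.6406) + (-3.9844) + (8.7656) + (-7.7344) = -0.7656
Denominator Σ(x_t−x̄)² = 30.8750
r_1 = -0.7656 / 30.8750 = -0.025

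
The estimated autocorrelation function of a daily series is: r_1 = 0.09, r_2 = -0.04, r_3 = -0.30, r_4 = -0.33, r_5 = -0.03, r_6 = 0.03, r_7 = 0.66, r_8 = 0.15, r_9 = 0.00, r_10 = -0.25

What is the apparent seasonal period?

The largest autocorrelation is r_7 = 0.66; the remaining lags stay at or below 0.15.
The dominant spike at lag 7 indicates a seasonal period of 7.

7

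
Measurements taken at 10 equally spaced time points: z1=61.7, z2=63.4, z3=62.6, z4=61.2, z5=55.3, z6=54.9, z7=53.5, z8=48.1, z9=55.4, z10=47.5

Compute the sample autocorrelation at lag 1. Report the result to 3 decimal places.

Mean z̄ = (61.7 + 63.4 + 62.6 + 61.2 + 55.3 + 54.9 + 53.5 + 48.1 + 55.4 + 47.5)/10 = 56.3600
Numerator Σ_{t=1}^{9}(z_t−z̄)(z_{t+1}−z̄) = 152.3764
Denominator Σ(z_t−z̄)² = 299.5240
r_1 = 152.3764 / 299.5240 = 0.509

0.509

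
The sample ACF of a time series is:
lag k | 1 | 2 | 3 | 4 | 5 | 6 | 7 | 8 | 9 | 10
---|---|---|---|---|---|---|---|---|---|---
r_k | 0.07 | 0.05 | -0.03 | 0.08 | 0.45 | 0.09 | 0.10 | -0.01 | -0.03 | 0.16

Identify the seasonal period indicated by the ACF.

5

The largest autocorrelation is r_5 = 0.45, with a weaker echo at lag 10 (0.16); the remaining lags stay at or below 0.10.
The dominant spike at lag 5 indicates a seasonal period of 5.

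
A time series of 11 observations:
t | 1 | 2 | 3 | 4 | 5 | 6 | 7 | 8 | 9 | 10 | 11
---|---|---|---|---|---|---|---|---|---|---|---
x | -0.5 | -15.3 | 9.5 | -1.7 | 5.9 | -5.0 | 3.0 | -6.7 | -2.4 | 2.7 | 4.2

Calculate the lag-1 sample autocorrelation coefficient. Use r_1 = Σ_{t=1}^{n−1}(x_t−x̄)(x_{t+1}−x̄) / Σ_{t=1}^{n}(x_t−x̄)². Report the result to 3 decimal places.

-0.456

Mean x̄ = (-0.5 − 15.3 + 9.5 − 1.7 + 5.9 − 5.0 + 3.0 − 6.7 − 2.4 + 2.7 + 4.2)/11 = -0.5727
Numerator Σ_{t=1}^{10}(x_t−x̄)(x_{t+1}−x̄) = -213.5953
Denominator Σ(x_t−x̄)² = 468.2618
r_1 = -213.5953 / 468.2618 = -0.456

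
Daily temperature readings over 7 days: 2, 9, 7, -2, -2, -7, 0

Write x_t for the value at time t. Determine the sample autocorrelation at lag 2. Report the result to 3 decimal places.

-0.049

Mean x̄ = (2 + 9 + 7 − 2 − 2 − 7 + 0)/7 = 1.0000
Σ(x_t−x̄)(x_{t+2}−x̄) = (6.0000) + (-24.0000) + (-18.0000) + (24.0000) + (3.0000) = -9.0000
Denominator Σ(x_t−x̄)² = 184.0000
r_2 = -9.0000 / 184.0000 = -0.049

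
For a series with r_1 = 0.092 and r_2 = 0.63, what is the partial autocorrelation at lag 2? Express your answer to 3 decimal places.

0.627

φ_{22} = (r_2 − r_1²) / (1 − r_1²)
r_1² = (0.092)² = 0.008464
Numerator = 0.63 − 0.0085 = 0.6215; denominator = 1 − 0.0085 = 0.9915
φ_{22} = 0.6215 / 0.9915 = 0.627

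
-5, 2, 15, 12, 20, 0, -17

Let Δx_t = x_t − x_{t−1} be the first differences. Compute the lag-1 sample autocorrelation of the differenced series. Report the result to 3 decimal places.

0.209

First differences Δx: 7, 13, -3, 8, -20, -17
Mean of differences = -2.0000
Numerator Σ(Δx_t−Δx̄)(Δx_{t+1}−Δx̄) = 200.0000
Denominator Σ(Δx_t−Δx̄)² = 956.0000
r_1(Δx) = 200.0000 / 956.0000 = 0.209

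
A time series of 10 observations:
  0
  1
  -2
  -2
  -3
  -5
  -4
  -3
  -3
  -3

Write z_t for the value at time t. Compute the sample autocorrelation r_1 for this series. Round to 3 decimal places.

Mean z̄ = (0 + 1 − 2 − 2 − 3 − 5 − 4 − 3 − 3 − 3)/10 = -2.4000
Numerator Σ_{t=1}^{9}(z_t−z̄)(z_{t+1}−z̄) = 16.8400
Denominator Σ(z_t−z̄)² = 28.4000
r_1 = 16.8400 / 28.4000 = 0.593

0.593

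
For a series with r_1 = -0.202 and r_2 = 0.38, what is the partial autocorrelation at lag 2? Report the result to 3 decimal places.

φ_{22} = (r_2 − r_1²) / (1 − r_1²)
r_1² = (-0.202)² = 0.040804
Numerator = 0.38 − 0.0408 = 0.3392; denominator = 1 − 0.0408 = 0.9592
φ_{22} = 0.3392 / 0.9592 = 0.354

0.354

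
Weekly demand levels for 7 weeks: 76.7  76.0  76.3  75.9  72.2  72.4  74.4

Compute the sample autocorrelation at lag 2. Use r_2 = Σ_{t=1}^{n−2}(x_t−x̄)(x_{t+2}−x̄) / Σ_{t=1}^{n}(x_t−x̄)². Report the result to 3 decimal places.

-0.063

Mean x̄ = (76.7 + 76.0 + 76.3 + 75.9 + 72.2 + 72.4 + 74.4)/7 = 74.8429
Numerator Σ_{t=1}^{5}(x_t−x̄)(x_{t+2}−x̄) = -1.3337
Denominator Σ(x_t−x̄)² = 21.1771
r_2 = -1.3337 / 21.1771 = -0.063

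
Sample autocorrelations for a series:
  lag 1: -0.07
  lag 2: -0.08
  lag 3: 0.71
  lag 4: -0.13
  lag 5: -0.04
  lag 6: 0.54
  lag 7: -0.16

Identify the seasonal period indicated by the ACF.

3

The largest autocorrelation is r_3 = 0.71, with a weaker echo at lag 6 (0.54); the remaining lags stay at or below -0.04.
The dominant spike at lag 3 indicates a seasonal period of 3.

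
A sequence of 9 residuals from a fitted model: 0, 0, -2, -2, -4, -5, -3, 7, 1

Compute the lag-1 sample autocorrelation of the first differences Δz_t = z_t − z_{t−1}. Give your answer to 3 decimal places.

First differences Δz: 0, -2, 0, -2, -1, 2, 10, -6
Mean of differences = 0.1250
Numerator Σ(Δz_t−Δz̄)(Δz_{t+1}−Δz̄) = -40.8906
Denominator Σ(Δz_t−Δz̄)² = 148.8750
r_1(Δz) = -40.8906 / 148.8750 = -0.275

-0.275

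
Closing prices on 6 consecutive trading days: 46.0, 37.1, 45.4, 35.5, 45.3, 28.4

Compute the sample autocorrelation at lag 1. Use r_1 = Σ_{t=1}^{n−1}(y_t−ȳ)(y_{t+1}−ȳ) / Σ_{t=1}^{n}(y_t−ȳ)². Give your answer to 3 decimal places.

-0.554

Mean ȳ = (46.0 + 37.1 + 45.4 + 35.5 + 45.3 + 28.4)/6 = 39.6167
Deviations from mean: 6.3833, -2.5167, 5.7833, -4.1167, 5.6833, -11.2167
Σ(y_t−ȳ)(y_{t+1}−ȳ) = (-16.0647) + (-14.5547) + (-23.8081) + (-23.3964) + (-63.7481) = -141.5719
Denominator Σ(y_t−ȳ)² = 255.5883
r_1 = -141.5719 / 255.5883 = -0.554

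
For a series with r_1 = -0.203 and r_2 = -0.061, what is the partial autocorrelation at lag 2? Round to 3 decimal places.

-0.107

φ_{22} = (r_2 − r_1²) / (1 − r_1²)
r_1² = (-0.203)² = 0.041209
Numerator = -0.061 − 0.0412 = -0.1022; denominator = 1 − 0.0412 = 0.9588
φ_{22} = -0.1022 / 0.9588 = -0.107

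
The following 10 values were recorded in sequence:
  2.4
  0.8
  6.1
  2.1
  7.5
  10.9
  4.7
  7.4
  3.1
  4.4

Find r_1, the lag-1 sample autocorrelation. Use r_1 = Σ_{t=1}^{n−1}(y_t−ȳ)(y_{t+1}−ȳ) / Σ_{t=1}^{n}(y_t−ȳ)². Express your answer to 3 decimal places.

Mean ȳ = (2.4 + 0.8 + 6.1 + 2.1 + 7.5 + 10.9 + 4.7 + 7.4 + 3.1 + 4.4)/10 = 4.9400
Numerator Σ_{t=1}^{9}(y_t−ȳ)(y_{t+1}−ȳ) = 4.8524
Denominator Σ(y_t−ȳ)² = 84.8640
r_1 = 4.8524 / 84.8640 = 0.057

0.057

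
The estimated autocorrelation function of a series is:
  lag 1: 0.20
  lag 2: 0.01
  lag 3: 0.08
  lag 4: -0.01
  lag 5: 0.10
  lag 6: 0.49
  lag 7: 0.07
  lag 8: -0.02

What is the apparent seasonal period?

The largest autocorrelation is r_6 = 0.49; the remaining lags stay at or below 0.20. The elevated value at lag 1 (0.20), dropping to 0.01 at lag 2, reflects decaying short-term dependence rather than seasonality.
The dominant spike at lag 6 indicates a seasonal period of 6.

6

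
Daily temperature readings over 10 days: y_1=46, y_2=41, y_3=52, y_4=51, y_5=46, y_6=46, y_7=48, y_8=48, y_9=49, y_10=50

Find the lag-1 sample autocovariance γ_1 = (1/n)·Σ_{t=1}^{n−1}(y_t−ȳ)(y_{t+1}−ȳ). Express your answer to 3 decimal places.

Mean ȳ = (46 + 41 + 52 + 51 + 46 + 46 + 48 + 48 + 49 + 50)/10 = 47.7000
Σ_{t=1}^{9}(y_t−ȳ)(y_{t+1}−ȳ) = -2.9900
γ_1 = -2.9900 / 10 = -0.299

-0.299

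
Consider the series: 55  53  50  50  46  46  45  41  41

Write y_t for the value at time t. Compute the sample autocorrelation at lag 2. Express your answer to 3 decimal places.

Mean ȳ = (55 + 53 + 50 + 50 + 46 + 46 + 45 + 41 + 41)/9 = 47.4444
Σ(y_t−ȳ)(y_{t+2}−ȳ) = (19.3086) + (14.1975) + (-3.6914) + (-3.6914) + (3.5309) + (9.3086) + (15.7531) = 54.7160
Denominator Σ(y_t−ȳ)² = 194.2222
r_2 = 54.7160 / 194.2222 = 0.282

0.282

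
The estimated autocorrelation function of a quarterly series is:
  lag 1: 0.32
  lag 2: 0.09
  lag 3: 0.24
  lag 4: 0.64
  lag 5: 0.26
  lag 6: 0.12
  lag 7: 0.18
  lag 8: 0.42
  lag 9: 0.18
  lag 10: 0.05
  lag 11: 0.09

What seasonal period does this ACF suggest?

4

The largest autocorrelation is r_4 = 0.64, with a weaker echo at lag 8 (0.42); the remaining lags stay at or below 0.32. The elevated value at lag 1 (0.32), dropping to 0.09 at lag 2, reflects decaying short-term dependence rather than seasonality.
The dominant spike at lag 4 indicates a seasonal period of 4.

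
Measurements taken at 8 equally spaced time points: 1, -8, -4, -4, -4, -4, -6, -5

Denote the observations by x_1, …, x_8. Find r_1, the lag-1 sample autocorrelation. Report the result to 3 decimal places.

-0.430

Mean x̄ = (1 − 8 − 4 − 4 − 4 − 4 − 6 − 5)/8 = -4.2500
Σ(x_t−x̄)(x_{t+1}−x̄) = (-19.6875) + (-0.9375) + (0.0625) + (0.0625) + (0.0625) + (-0.4375) + (1.3125) = -19.5625
Denominator Σ(x_t−x̄)² = 45.5000
r_1 = -19.5625 / 45.5000 = -0.430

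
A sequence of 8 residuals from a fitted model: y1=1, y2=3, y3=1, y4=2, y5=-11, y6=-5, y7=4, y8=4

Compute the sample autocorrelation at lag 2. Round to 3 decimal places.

-0.413

Mean ȳ = (1 + 3 + 1 + 2 − 11 − 5 + 4 + 4)/8 = -0.1250
Deviations from mean: 1.1250, 3.1250, 1.1250, 2.1250, -10.8750, -4.8750, 4.1250, 4.1250
Numerator Σ_{t=1}^{6}(y_t−ȳ)(y_{t+2}−ȳ) = -79.6563
Denominator Σ(y_t−ȳ)² = 192.8750
r_2 = -79.6563 / 192.8750 = -0.413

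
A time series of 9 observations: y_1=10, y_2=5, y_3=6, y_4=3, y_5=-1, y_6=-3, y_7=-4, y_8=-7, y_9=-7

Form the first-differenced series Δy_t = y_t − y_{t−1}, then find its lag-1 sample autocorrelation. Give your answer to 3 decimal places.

First differences Δy: -5, 1, -3, -4, -2, -1, -3, 0
Mean of differences = -2.1250
Numerator Σ(Δy_t−Δȳ)(Δy_{t+1}−Δȳ) = -13.0156
Denominator Σ(Δy_t−Δȳ)² = 28.8750
r_1(Δy) = -13.0156 / 28.8750 = -0.451

-0.451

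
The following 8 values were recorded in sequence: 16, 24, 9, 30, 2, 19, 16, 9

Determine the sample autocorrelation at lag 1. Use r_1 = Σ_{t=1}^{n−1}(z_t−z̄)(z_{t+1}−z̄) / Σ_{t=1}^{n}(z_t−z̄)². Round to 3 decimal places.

Mean z̄ = (16 + 24 + 9 + 30 + 2 + 19 + 16 + 9)/8 = 15.6250
Deviations from mean: 0.3750, 8.3750, -6.6250, 14.3750, -13.6250, 3.3750, 0.3750, -6.6250
Numerator Σ_{t=1}^{7}(z_t−z̄)(z_{t+1}−z̄) = -390.6406
Denominator Σ(z_t−z̄)² = 561.8750
r_1 = -390.6406 / 561.8750 = -0.695

-0.695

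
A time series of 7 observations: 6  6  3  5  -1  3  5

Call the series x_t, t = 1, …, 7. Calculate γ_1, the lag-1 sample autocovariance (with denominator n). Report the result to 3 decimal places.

Mean x̄ = (6 + 6 + 3 + 5 − 1 + 3 + 5)/7 = 3.8571
Σ_{t=1}^{6}(x_t−x̄)(x_{t+1}−x̄) = -0.5918
γ_1 = -0.5918 / 7 = -0.085

-0.085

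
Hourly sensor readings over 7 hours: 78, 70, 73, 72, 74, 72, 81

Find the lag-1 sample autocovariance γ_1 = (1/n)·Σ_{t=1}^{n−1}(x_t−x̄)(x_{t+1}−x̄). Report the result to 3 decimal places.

-3.073

Mean x̄ = (78 + 70 + 73 + 72 + 74 + 72 + 81)/7 = 74.2857
Deviations: 3.7143, -4.2857, -1.2857, -2.2857, -0.2857, -2.2857, 6.7143
Σ_{t=1}^{6}(x_t−x̄)(x_{t+1}−x̄) = -21.5102
γ_1 = -21.5102 / 7 = -3.073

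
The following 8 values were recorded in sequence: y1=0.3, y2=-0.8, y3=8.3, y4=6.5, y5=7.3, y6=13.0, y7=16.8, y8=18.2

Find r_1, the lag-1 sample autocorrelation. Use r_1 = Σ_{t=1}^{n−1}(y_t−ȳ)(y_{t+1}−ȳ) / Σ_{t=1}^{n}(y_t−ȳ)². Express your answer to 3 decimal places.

0.565

Mean ȳ = (0.3 − 0.8 + 8.3 + 6.5 + 7.3 + 13.0 + 16.8 + 18.2)/8 = 8.7000
Deviations from mean: -8.4000, -9.5000, -0.4000, -2.2000, -1.4000, 4.3000, 8.1000, 9.5000
Σ(y_t−ȳ)(y_{t+1}−ȳ) = (79.8000) + (3.8000) + (0.8800) + (3.0800) + (-6.0200) + (34.8300) + (76.9500) = 193.3200
Denominator Σ(y_t−ȳ)² = 342.1200
r_1 = 193.3200 / 342.1200 = 0.565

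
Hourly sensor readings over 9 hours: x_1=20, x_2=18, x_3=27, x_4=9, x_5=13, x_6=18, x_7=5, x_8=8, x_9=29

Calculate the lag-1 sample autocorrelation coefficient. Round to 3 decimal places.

Mean x̄ = (20 + 18 + 27 + 9 + 13 + 18 + 5 + 8 + 29)/9 = 16.3333
Numerator Σ_{t=1}^{8}(x_t−x̄)(x_{t+1}−x̄) = -65.4444
Denominator Σ(x_t−x̄)² = 556.0000
r_1 = -65.4444 / 556.0000 = -0.118

-0.118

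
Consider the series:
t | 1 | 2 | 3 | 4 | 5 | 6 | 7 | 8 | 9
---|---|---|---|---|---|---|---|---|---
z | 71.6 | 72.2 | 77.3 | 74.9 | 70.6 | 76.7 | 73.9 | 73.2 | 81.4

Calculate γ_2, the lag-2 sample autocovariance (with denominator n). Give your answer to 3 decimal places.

Mean z̄ = (71.6 + 72.2 + 77.3 + 74.9 + 70.6 + 76.7 + 73.9 + 73.2 + 81.4)/9 = 74.6444
Σ_{t=1}^{7}(z_t−z̄)(z_{t+2}−z̄) = -23.9117
γ_2 = -23.9117 / 9 = -2.657

-2.657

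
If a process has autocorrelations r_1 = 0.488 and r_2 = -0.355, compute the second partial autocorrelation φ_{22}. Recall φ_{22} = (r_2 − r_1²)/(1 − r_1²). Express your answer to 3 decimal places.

φ_{22} = (r_2 − r_1²) / (1 − r_1²)
r_1² = (0.488)² = 0.238144
Numerator = -0.355 − 0.2381 = -0.5931; denominator = 1 − 0.2381 = 0.7619
φ_{22} = -0.5931 / 0.7619 = -0.779

-0.779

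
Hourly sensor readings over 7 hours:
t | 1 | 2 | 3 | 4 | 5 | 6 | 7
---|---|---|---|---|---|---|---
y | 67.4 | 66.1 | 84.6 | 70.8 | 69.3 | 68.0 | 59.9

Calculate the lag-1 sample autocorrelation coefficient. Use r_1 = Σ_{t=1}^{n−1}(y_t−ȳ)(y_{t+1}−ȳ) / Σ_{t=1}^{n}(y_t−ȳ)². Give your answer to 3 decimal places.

-0.028

Mean ȳ = (67.4 + 66.1 + 84.6 + 70.8 + 69.3 + 68.0 + 59.9)/7 = 69.4429
Deviations from mean: -2.0429, -3.3429, 15.1571, 1.3571, -0.1429, -1.4429, -9.5429
Numerator Σ_{t=1}^{6}(y_t−ȳ)(y_{t+1}−ȳ) = -9.4876
Denominator Σ(y_t−ȳ)² = 340.0971
r_1 = -9.4876 / 340.0971 = -0.028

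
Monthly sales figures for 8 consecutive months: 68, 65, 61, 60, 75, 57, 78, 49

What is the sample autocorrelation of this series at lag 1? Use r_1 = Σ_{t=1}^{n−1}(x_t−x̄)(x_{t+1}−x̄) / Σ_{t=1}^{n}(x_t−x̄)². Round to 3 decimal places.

Mean x̄ = (68 + 65 + 61 + 60 + 75 + 57 + 78 + 49)/8 = 64.1250
Deviations from mean: 3.8750, 0.8750, -3.1250, -4.1250, 10.8750, -7.1250, 13.8750, -15.1250
Σ(x_t−x̄)(x_{t+1}−x̄) = (3.3906) + (-2.7344) + (12.8906) + (-44.8594) + (-77.4844) + (-98.8594) + (-209.8594) = -417.5156
Denominator Σ(x_t−x̄)² = 632.8750
r_1 = -417.5156 / 632.8750 = -0.660

-0.660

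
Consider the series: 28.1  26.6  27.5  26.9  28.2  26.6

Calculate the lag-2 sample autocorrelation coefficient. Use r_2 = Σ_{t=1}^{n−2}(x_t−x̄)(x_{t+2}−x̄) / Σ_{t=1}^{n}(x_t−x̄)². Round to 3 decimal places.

0.343

Mean x̄ = (28.1 + 26.6 + 27.5 + 26.9 + 28.2 + 26.6)/6 = 27.3167
Deviations from mean: 0.7833, -0.7167, 0.1833, -0.4167, 0.8833, -0.7167
Numerator Σ_{t=1}^{4}(x_t−x̄)(x_{t+2}−x̄) = 0.9028
Denominator Σ(x_t−x̄)² = 2.6283
r_2 = 0.9028 / 2.6283 = 0.343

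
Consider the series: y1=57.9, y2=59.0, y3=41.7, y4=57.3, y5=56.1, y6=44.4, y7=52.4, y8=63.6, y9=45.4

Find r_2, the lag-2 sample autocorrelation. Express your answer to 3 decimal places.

Mean ȳ = (57.9 + 59.0 + 41.7 + 57.3 + 56.1 + 44.4 + 52.4 + 63.6 + 45.4)/9 = 53.0889
Σ(y_t−ȳ)(y_{t+2}−ȳ) = (-54.7932) + (24.8923) + (-34.2932) + (-36.5899) + (-2.0743) + (-91.3299) + (5.2968) = -188.8914
Denominator Σ(y_t−ȳ)² = 460.1689
r_2 = -188.8914 / 460.1689 = -0.410

-0.410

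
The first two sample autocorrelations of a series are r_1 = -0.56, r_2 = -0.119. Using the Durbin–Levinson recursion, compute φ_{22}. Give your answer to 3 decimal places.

-0.630

φ_{22} = (r_2 − r_1²) / (1 − r_1²)
r_1² = (-0.56)² = 0.3136
Numerator = -0.119 − 0.3136 = -0.4326; denominator = 1 − 0.3136 = 0.6864
φ_{22} = -0.4326 / 0.6864 = -0.630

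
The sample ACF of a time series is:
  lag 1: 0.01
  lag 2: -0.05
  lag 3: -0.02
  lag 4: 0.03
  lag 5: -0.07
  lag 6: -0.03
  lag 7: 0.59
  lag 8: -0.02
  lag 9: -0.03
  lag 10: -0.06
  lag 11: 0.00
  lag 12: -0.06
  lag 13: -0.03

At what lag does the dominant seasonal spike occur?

7

The largest autocorrelation is r_7 = 0.59; the remaining lags stay at or below 0.03.
The dominant spike at lag 7 indicates a seasonal period of 7.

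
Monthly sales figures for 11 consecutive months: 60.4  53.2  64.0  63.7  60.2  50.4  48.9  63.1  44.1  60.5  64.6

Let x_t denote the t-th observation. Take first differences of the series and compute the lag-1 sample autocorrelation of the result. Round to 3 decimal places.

First differences Δx: -7.2, 10.8, -0.3, -3.5, -9.8, -1.5, 14.2, -19.0, 16.4, 4.1
Mean of differences = 0.4200
Numerator Σ(Δx_t−Δx̄)(Δx_{t+1}−Δx̄) = -569.6524
Denominator Σ(Δx_t−Δx̄)² = 1125.7560
r_1(Δx) = -569.6524 / 1125.7560 = -0.506

-0.506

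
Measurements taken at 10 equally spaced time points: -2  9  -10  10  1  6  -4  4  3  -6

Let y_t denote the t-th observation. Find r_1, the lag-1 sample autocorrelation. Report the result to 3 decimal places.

Mean ȳ = (-2 + 9 − 10 + 10 + 1 + 6 − 4 + 4 + 3 − 6)/10 = 1.1000
Numerator Σ_{t=1}^{9}(y_t−ȳ)(y_{t+1}−ȳ) = -260.1100
Denominator Σ(y_t−ȳ)² = 386.9000
r_1 = -260.1100 / 386.9000 = -0.672

-0.672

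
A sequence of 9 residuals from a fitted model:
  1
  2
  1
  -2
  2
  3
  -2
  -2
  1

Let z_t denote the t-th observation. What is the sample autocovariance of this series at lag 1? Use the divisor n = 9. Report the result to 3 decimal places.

Mean z̄ = (1 + 2 + 1 − 2 + 2 + 3 − 2 − 2 + 1)/9 = 0.4444
Σ_{t=1}^{8}(z_t−z̄)(z_{t+1}−z̄) = -1.0864
γ_1 = -1.0864 / 9 = -0.121

-0.121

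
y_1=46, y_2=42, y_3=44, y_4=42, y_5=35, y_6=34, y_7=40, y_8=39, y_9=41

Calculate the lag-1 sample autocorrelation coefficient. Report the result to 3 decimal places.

Mean ȳ = (46 + 42 + 44 + 42 + 35 + 34 + 40 + 39 + 41)/9 = 40.3333
Numerator Σ_{t=1}^{8}(y_t−ȳ)(y_{t+1}−ȳ) = 48.2222
Denominator Σ(y_t−ȳ)² = 122.0000
r_1 = 48.2222 / 122.0000 = 0.395

0.395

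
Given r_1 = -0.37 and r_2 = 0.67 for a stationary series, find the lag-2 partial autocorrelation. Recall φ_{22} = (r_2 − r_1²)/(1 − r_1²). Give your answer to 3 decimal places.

φ_{22} = (r_2 − r_1²) / (1 − r_1²)
r_1² = (-0.37)² = 0.1369
Numerator = 0.67 − 0.1369 = 0.5331; denominator = 1 − 0.1369 = 0.8631
φ_{22} = 0.5331 / 0.8631 = 0.618

0.618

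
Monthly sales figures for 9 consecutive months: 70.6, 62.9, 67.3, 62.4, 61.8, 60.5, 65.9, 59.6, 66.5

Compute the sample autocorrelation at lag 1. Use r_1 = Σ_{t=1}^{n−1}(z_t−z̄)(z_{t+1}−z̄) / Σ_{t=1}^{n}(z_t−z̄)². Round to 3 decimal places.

Mean z̄ = (70.6 + 62.9 + 67.3 + 62.4 + 61.8 + 60.5 + 65.9 + 59.6 + 66.5)/9 = 64.1667
Numerator Σ_{t=1}^{8}(z_t−z̄)(z_{t+1}−z̄) = -29.7211
Denominator Σ(z_t−z̄)² = 104.2800
r_1 = -29.7211 / 104.2800 = -0.285

-0.285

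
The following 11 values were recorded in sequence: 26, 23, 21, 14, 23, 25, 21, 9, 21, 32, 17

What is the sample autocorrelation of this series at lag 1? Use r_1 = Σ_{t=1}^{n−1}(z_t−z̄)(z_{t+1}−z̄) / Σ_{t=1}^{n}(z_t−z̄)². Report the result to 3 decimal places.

-0.106

Mean z̄ = (26 + 23 + 21 + 14 + 23 + 25 + 21 + 9 + 21 + 32 + 17)/11 = 21.0909
Numerator Σ_{t=1}^{10}(z_t−z̄)(z_{t+1}−z̄) = -40.0083
Denominator Σ(z_t−z̄)² = 378.9091
r_1 = -40.0083 / 378.9091 = -0.106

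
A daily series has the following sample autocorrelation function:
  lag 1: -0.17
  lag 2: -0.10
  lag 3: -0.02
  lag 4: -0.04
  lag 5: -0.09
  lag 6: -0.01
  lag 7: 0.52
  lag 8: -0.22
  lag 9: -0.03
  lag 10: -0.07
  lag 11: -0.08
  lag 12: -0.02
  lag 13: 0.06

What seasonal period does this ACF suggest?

7

The largest autocorrelation is r_7 = 0.52; the remaining lags stay at or below 0.06.
The dominant spike at lag 7 indicates a seasonal period of 7.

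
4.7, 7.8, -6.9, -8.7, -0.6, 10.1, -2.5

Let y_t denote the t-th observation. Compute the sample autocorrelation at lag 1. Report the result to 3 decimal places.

Mean ȳ = (4.7 + 7.8 − 6.9 − 8.7 − 0.6 + 10.1 − 2.5)/7 = 0.5571
Deviations from mean: 4.1429, 7.2429, -7.4571, -9.2571, -1.1571, 9.5429, -3.0571
Σ(y_t−ȳ)(y_{t+1}−ȳ) = (30.0061) + (-54.0110) + (69.0318) + (10.7118) + (-11.0424) + (-29.1739) = 15.5224
Denominator Σ(y_t−ȳ)² = 312.6771
r_1 = 15.5224 / 312.6771 = 0.050

0.050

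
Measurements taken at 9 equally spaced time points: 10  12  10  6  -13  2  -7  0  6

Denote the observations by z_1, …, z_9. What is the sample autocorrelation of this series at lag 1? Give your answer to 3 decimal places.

Mean z̄ = (10 + 12 + 10 + 6 − 13 + 2 − 7 + 0 + 6)/9 = 2.8889
Numerator Σ_{t=1}^{8}(z_t−z̄)(z_{t+1}−z̄) = 144.7654
Denominator Σ(z_t−z̄)² = 562.8889
r_1 = 144.7654 / 562.8889 = 0.257

0.257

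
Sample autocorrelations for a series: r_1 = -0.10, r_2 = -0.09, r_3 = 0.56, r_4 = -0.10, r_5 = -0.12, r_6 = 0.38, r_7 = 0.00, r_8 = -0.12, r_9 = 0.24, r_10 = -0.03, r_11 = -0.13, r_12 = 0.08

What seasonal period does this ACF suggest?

The largest autocorrelation is r_3 = 0.56, with weaker echoes at lags 6 (0.38) and 9 (0.24); the remaining lags stay at or below 0.08.
The dominant spike at lag 3 indicates a seasonal period of 3.

3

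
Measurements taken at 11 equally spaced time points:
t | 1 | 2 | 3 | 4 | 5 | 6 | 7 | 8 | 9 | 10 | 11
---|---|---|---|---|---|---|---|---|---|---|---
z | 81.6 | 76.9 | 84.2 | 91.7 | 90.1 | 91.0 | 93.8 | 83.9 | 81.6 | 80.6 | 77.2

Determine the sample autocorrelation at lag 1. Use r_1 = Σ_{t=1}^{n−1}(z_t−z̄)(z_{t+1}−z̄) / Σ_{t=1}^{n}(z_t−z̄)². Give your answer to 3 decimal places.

0.540

Mean z̄ = (81.6 + 76.9 + 84.2 + 91.7 + 90.1 + 91.0 + 93.8 + 83.9 + 81.6 + 80.6 + 77.2)/11 = 84.7818
Numerator Σ_{t=1}^{10}(z_t−z̄)(z_{t+1}−z̄) = 191.4424
Denominator Σ(z_t−z̄)² = 354.5964
r_1 = 191.4424 / 354.5964 = 0.540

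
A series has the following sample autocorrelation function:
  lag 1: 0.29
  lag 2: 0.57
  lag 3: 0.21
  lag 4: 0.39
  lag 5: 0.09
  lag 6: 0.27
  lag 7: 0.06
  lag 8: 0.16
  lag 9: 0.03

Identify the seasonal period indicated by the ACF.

2

The largest autocorrelation is r_2 = 0.57, with a weaker echo at lag 4 (0.39); the remaining lags stay at or below 0.29.
The dominant spike at lag 2 indicates a seasonal period of 2.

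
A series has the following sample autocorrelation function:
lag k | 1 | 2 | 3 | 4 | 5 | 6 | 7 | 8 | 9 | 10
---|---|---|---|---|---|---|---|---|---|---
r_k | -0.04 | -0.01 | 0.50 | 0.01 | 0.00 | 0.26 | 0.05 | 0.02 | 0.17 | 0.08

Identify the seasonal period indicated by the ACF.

3

The largest autocorrelation is r_3 = 0.50, with weaker echoes at lags 6 (0.26) and 9 (0.17); the remaining lags stay at or below 0.08.
The dominant spike at lag 3 indicates a seasonal period of 3.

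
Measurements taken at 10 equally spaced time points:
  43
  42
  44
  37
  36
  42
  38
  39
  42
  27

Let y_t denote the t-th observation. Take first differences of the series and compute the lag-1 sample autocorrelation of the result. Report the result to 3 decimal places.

First differences Δy: -1, 2, -7, -1, 6, -4, 1, 3, -15
Mean of differences = -1.7778
Numerator Σ(Δy_t−Δȳ)(Δy_{t+1}−Δȳ) = -88.1605
Denominator Σ(Δy_t−Δȳ)² = 313.5556
r_1(Δy) = -88.1605 / 313.5556 = -0.281

-0.281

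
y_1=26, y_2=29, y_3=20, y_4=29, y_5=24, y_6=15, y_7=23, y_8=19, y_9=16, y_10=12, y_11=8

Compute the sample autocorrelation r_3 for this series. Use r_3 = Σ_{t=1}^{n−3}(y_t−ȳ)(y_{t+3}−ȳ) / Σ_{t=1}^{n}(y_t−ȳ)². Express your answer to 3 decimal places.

Mean ȳ = (26 + 29 + 20 + 29 + 24 + 15 + 23 + 19 + 16 + 12 + 8)/11 = 20.0909
Numerator Σ_{t=1}^{8}(y_t−ȳ)(y_{t+3}−ȳ) = 120.0661
Denominator Σ(y_t−ȳ)² = 472.9091
r_3 = 120.0661 / 472.9091 = 0.254

0.254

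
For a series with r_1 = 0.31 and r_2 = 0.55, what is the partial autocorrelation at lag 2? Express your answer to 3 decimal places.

φ_{22} = (r_2 − r_1²) / (1 − r_1²)
r_1² = (0.31)² = 0.0961
Numerator = 0.55 − 0.0961 = 0.4539; denominator = 1 − 0.0961 = 0.9039
φ_{22} = 0.4539 / 0.9039 = 0.502

0.502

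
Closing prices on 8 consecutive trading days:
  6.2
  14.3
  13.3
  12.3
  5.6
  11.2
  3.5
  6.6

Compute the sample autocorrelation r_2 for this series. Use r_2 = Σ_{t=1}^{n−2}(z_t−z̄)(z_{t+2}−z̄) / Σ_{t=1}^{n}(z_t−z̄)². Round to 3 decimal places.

Mean z̄ = (6.2 + 14.3 + 13.3 + 12.3 + 5.6 + 11.2 + 3.5 + 6.6)/8 = 9.1250
Deviations from mean: -2.9250, 5.1750, 4.1750, 3.1750, -3.5250, 2.0750, -5.6250, -2.5250
Σ(z_t−z̄)(z_{t+2}−z̄) = (-12.2119) + (16.4306) + (-14.7169) + (6.5881) + (19.8281) + (-5.2394) = 10.6788
Denominator Σ(z_t−z̄)² = 117.5950
r_2 = 10.6788 / 117.5950 = 0.091

0.091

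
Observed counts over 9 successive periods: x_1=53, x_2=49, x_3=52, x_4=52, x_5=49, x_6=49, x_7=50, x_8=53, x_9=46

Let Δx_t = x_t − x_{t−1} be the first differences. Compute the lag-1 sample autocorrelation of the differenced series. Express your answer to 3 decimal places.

First differences Δx: -4, 3, 0, -3, 0, 1, 3, -7
Mean of differences = -0.8750
Numerator Σ(Δx_t−Δx̄)(Δx_{t+1}−Δx̄) = -27.2656
Denominator Σ(Δx_t−Δx̄)² = 86.8750
r_1(Δx) = -27.2656 / 86.8750 = -0.314

-0.314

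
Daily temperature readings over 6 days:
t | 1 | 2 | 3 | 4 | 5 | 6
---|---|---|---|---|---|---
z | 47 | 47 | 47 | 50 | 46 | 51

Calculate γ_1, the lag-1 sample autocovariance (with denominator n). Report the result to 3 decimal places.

-1.667

Mean z̄ = (47 + 47 + 47 + 50 + 46 + 51)/6 = 48.0000
Deviations: -1.0000, -1.0000, -1.0000, 2.0000, -2.0000, 3.0000
Σ_{t=1}^{5}(z_t−z̄)(z_{t+1}−z̄) = -10.0000
γ_1 = -10.0000 / 6 = -1.667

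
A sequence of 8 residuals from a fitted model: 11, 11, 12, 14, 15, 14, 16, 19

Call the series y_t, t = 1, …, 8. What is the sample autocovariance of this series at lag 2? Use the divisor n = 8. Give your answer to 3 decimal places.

Mean ȳ = (11 + 11 + 12 + 14 + 15 + 14 + 16 + 19)/8 = 14.0000
Σ_{t=1}^{6}(y_t−ȳ)(y_{t+2}−ȳ) = 6.0000
γ_2 = 6.0000 / 8 = 0.750

0.750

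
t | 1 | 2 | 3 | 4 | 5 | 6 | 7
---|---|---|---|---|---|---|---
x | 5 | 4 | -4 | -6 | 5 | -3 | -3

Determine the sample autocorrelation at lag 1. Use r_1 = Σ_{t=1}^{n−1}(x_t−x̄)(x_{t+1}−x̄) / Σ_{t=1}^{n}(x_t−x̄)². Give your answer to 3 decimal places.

-0.068

Mean x̄ = (5 + 4 − 4 − 6 + 5 − 3 − 3)/7 = -0.2857
Deviations from mean: 5.2857, 4.2857, -3.7143, -5.7143, 5.2857, -2.7143, -2.7143
Numerator Σ_{t=1}^{6}(x_t−x̄)(x_{t+1}−x̄) = -9.2245
Denominator Σ(x_t−x̄)² = 135.4286
r_1 = -9.2245 / 135.4286 = -0.068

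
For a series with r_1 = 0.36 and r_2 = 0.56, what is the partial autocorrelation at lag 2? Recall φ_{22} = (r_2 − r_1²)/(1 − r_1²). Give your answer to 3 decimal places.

φ_{22} = (r_2 − r_1²) / (1 − r_1²)
r_1² = (0.36)² = 0.1296
Numerator = 0.56 − 0.1296 = 0.4304; denominator = 1 − 0.1296 = 0.8704
φ_{22} = 0.4304 / 0.8704 = 0.494

0.494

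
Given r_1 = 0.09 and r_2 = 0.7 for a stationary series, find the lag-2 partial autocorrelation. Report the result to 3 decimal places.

0.698

φ_{22} = (r_2 − r_1²) / (1 − r_1²)
r_1² = (0.09)² = 0.0081
Numerator = 0.7 − 0.0081 = 0.6919; denominator = 1 − 0.0081 = 0.9919
φ_{22} = 0.6919 / 0.9919 = 0.698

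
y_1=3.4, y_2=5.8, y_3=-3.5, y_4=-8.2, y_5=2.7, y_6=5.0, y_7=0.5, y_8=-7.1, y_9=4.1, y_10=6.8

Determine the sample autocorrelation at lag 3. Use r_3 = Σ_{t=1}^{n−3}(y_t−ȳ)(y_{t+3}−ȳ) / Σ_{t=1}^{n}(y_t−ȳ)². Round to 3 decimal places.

-0.122

Mean ȳ = (3.4 + 5.8 − 3.5 − 8.2 + 2.7 + 5.0 + 0.5 − 7.1 + 4.1 + 6.8)/10 = 0.9500
Σ(y_t−ȳ)(y_{t+3}−ȳ) = (-22.4175) + (8.4875) + (-18.0225) + (4.1175) + (-14.0875) + (12.7575) + (-2.6325) = -31.7975
Denominator Σ(y_t−ȳ)² = 261.6650
r_3 = -31.7975 / 261.6650 = -0.122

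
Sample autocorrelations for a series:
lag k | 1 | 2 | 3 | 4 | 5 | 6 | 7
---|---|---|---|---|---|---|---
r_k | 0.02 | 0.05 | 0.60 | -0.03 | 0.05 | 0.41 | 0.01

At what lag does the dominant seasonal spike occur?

3

The largest autocorrelation is r_3 = 0.60, with a weaker echo at lag 6 (0.41); the remaining lags stay at or below 0.05.
The dominant spike at lag 3 indicates a seasonal period of 3.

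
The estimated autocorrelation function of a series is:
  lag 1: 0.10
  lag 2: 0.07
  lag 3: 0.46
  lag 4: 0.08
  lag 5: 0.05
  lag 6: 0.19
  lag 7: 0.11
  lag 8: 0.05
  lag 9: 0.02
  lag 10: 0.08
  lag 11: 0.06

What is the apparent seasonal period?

The largest autocorrelation is r_3 = 0.46, with a weaker echo at lag 6 (0.19); the remaining lags stay at or below 0.11.
The dominant spike at lag 3 indicates a seasonal period of 3.

3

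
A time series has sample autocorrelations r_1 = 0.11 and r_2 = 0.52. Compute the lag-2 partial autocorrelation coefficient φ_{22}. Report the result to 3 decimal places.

0.514

φ_{22} = (r_2 − r_1²) / (1 − r_1²)
r_1² = (0.11)² = 0.0121
Numerator = 0.52 − 0.0121 = 0.5079; denominator = 1 − 0.0121 = 0.9879
φ_{22} = 0.5079 / 0.9879 = 0.514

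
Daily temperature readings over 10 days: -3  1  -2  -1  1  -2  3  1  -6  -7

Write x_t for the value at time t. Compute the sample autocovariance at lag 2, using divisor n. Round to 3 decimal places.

Mean x̄ = (-3 + 1 − 2 − 1 + 1 − 2 + 3 + 1 − 6 − 7)/10 = -1.5000
Σ_{t=1}^{8}(x_t−x̄)(x_{t+2}−x̄) = -23.5000
γ_2 = -23.5000 / 10 = -2.350

-2.350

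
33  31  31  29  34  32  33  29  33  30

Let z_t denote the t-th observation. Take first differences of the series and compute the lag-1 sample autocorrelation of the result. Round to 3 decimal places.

-0.685

First differences Δz: -2, 0, -2, 5, -2, 1, -4, 4, -3
Mean of differences = -0.3333
Numerator Σ(Δz_t−Δz̄)(Δz_{t+1}−Δz̄) = -53.4444
Denominator Σ(Δz_t−Δz̄)² = 78.0000
r_1(Δz) = -53.4444 / 78.0000 = -0.685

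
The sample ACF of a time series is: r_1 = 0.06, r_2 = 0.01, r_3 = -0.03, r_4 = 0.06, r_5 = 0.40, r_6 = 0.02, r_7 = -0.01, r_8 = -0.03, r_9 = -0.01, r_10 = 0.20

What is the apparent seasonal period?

The largest autocorrelation is r_5 = 0.40, with a weaker echo at lag 10 (0.20); the remaining lags stay at or below 0.06.
The dominant spike at lag 5 indicates a seasonal period of 5.

5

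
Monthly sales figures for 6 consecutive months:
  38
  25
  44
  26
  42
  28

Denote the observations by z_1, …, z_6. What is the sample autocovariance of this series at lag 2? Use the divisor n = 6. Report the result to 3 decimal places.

Mean z̄ = (38 + 25 + 44 + 26 + 42 + 28)/6 = 33.8333
Σ_{t=1}^{4}(z_t−z̄)(z_{t+2}−z̄) = 240.2778
γ_2 = 240.2778 / 6 = 40.046

40.046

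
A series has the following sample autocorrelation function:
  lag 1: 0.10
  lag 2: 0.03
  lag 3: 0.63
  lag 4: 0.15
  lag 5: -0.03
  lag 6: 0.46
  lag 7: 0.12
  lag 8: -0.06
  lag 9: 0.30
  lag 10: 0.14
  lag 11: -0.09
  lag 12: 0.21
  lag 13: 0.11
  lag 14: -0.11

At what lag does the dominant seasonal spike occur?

3

The largest autocorrelation is r_3 = 0.63, with weaker echoes at lags 6 (0.46), 9 (0.30) and 12 (0.21); the remaining lags stay at or below 0.15.
The dominant spike at lag 3 indicates a seasonal period of 3.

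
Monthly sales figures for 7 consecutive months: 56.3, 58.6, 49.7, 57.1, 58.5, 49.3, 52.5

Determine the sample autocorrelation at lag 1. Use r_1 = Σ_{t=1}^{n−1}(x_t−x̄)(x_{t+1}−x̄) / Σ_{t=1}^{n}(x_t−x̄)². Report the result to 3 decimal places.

Mean x̄ = (56.3 + 58.6 + 49.7 + 57.1 + 58.5 + 49.3 + 52.5)/7 = 54.5714
Deviations from mean: 1.7286, 4.0286, -4.8714, 2.5286, 3.9286, -5.2714, -2.0714
Σ(x_t−x̄)(x_{t+1}−x̄) = (6.9637) + (-19.6249) + (-12.3178) + (9.9337) + (-20.7092) + (10.9194) = -24.8351
Denominator Σ(x_t−x̄)² = 96.8543
r_1 = -24.8351 / 96.8543 = -0.256

-0.256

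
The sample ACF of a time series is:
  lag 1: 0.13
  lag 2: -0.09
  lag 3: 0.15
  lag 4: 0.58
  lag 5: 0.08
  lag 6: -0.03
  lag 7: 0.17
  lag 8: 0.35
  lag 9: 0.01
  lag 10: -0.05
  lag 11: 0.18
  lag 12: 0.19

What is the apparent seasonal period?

4

The largest autocorrelation is r_4 = 0.58, with weaker echoes at lags 8 (0.35) and 12 (0.19); the remaining lags stay at or below 0.18.
The dominant spike at lag 4 indicates a seasonal period of 4.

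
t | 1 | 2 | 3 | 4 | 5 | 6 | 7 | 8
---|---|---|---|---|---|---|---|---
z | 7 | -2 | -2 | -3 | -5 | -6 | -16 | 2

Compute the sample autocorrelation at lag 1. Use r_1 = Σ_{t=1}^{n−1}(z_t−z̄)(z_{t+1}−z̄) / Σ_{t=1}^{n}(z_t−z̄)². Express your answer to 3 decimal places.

Mean z̄ = (7 − 2 − 2 − 3 − 5 − 6 − 16 + 2)/8 = -3.1250
Deviations from mean: 10.1250, 1.1250, 1.1250, 0.1250, -1.8750, -2.8750, -12.8750, 5.1250
Σ(z_t−z̄)(z_{t+1}−z̄) = (11.3906) + (1.2656) + (0.1406) + (-0.2344) + (5.3906) + (37.0156) + (-65.9844) = -11.0156
Denominator Σ(z_t−z̄)² = 308.8750
r_1 = -11.0156 / 308.8750 = -0.036

-0.036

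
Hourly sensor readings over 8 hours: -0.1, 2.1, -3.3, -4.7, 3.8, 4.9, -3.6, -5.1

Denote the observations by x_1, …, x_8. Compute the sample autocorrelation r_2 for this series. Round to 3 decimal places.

Mean x̄ = (-0.1 + 2.1 − 3.3 − 4.7 + 3.8 + 4.9 − 3.6 − 5.1)/8 = -0.7500
Σ(x_t−x̄)(x_{t+2}−x̄) = (-1.6575) + (-11.2575) + (-11.6025) + (-22.3175) + (-12.9675) + (-24.5775) = -84.3800
Denominator Σ(x_t−x̄)² = 110.3200
r_2 = -84.3800 / 110.3200 = -0.765

-0.765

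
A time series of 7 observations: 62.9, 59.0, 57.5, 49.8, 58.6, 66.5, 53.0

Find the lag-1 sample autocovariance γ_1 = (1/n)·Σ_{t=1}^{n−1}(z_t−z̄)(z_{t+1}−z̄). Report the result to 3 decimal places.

-4.873

Mean z̄ = (62.9 + 59.0 + 57.5 + 49.8 + 58.6 + 66.5 + 53.0)/7 = 58.1857
Σ_{t=1}^{6}(z_t−z̄)(z_{t+1}−z̄) = -34.1145
γ_1 = -34.1145 / 7 = -4.873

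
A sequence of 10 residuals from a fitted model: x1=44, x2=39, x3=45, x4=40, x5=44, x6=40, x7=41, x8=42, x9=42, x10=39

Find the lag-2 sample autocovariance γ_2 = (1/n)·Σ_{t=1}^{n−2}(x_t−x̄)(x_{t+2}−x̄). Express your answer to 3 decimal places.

Mean x̄ = (44 + 39 + 45 + 40 + 44 + 40 + 41 + 42 + 42 + 39)/10 = 41.6000
Σ_{t=1}^{8}(x_t−x̄)(x_{t+2}−x̄) = 19.6800
γ_2 = 19.6800 / 10 = 1.968

1.968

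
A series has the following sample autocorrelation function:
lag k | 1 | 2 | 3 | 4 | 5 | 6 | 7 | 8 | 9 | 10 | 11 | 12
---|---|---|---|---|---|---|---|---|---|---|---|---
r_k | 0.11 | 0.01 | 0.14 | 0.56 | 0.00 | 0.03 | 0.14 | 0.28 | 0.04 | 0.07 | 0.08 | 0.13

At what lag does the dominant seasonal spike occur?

The largest autocorrelation is r_4 = 0.56, with a weaker echo at lag 8 (0.28); the remaining lags stay at or below 0.14.
The dominant spike at lag 4 indicates a seasonal period of 4.

4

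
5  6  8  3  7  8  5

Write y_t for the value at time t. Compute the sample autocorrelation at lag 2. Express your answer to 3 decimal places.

Mean ȳ = (5 + 6 + 8 + 3 + 7 + 8 + 5)/7 = 6.0000
Numerator Σ_{t=1}^{5}(y_t−ȳ)(y_{t+2}−ȳ) = -7.0000
Denominator Σ(y_t−ȳ)² = 20.0000
r_2 = -7.0000 / 20.0000 = -0.350

-0.350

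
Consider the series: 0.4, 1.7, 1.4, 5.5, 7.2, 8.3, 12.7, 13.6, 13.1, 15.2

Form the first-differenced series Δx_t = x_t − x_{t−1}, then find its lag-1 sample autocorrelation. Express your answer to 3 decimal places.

-0.299

First differences Δx: 1.3, -0.3, 4.1, 1.7, 1.1, 4.4, 0.9, -0.5, 2.1
Mean of differences = 1.6444
Numerator Σ(Δx_t−Δx̄)(Δx_{t+1}−Δx̄) = -6.9309
Denominator Σ(Δx_t−Δx̄)² = 23.1822
r_1(Δx) = -6.9309 / 23.1822 = -0.299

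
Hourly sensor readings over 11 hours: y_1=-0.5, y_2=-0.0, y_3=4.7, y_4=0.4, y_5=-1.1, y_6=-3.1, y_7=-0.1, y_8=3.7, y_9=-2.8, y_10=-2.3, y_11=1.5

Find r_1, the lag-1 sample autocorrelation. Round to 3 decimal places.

Mean ȳ = (-0.5 − 0.0 + 4.7 + 0.4 − 1.1 − 3.1 − 0.1 + 3.7 − 2.8 − 2.3 + 1.5)/11 = 0.0364
Numerator Σ_{t=1}^{10}(y_t−ȳ)(y_{t+1}−ȳ) = -2.5595
Denominator Σ(y_t−ȳ)² = 62.3855
r_1 = -2.5595 / 62.3855 = -0.041

-0.041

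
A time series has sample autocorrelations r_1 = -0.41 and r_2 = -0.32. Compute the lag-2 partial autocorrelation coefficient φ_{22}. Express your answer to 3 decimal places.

φ_{22} = (r_2 − r_1²) / (1 − r_1²)
r_1² = (-0.41)² = 0.1681
Numerator = -0.32 − 0.1681 = -0.4881; denominator = 1 − 0.1681 = 0.8319
φ_{22} = -0.4881 / 0.8319 = -0.587

-0.587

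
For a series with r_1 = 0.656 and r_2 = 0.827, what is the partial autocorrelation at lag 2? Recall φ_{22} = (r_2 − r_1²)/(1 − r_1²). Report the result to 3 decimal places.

0.696

φ_{22} = (r_2 − r_1²) / (1 − r_1²)
r_1² = (0.656)² = 0.430336
Numerator = 0.827 − 0.4303 = 0.3967; denominator = 1 − 0.4303 = 0.5697
φ_{22} = 0.3967 / 0.5697 = 0.696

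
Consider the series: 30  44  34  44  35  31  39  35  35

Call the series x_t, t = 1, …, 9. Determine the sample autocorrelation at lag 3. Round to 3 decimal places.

-0.083

Mean x̄ = (30 + 44 + 34 + 44 + 35 + 31 + 39 + 35 + 35)/9 = 36.3333
Σ(x_t−x̄)(x_{t+3}−x̄) = (-48.5556) + (-10.2222) + (12.4444) + (20.4444) + (1.7778) + (7.1111) = -17.0000
Denominator Σ(x_t−x̄)² = 204.0000
r_3 = -17.0000 / 204.0000 = -0.083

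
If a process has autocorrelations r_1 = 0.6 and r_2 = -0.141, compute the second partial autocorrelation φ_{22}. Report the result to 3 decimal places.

φ_{22} = (r_2 − r_1²) / (1 − r_1²)
r_1² = (0.6)² = 0.36
Numerator = -0.141 − 0.3600 = -0.5010; denominator = 1 − 0.3600 = 0.6400
φ_{22} = -0.5010 / 0.6400 = -0.783

-0.783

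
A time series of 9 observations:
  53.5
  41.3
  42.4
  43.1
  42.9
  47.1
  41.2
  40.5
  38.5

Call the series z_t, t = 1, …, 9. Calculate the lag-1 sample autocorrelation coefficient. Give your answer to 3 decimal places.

Mean z̄ = (53.5 + 41.3 + 42.4 + 43.1 + 42.9 + 47.1 + 41.2 + 40.5 + 38.5)/9 = 43.3889
Numerator Σ_{t=1}^{8}(z_t−z̄)(z_{t+1}−z̄) = -8.1190
Denominator Σ(z_t−z̄)² = 158.7089
r_1 = -8.1190 / 158.7089 = -0.051

-0.051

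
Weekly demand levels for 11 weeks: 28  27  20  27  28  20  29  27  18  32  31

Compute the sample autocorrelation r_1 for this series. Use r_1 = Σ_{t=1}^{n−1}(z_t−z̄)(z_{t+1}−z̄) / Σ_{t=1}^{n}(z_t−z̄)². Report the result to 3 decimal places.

Mean z̄ = (28 + 27 + 20 + 27 + 28 + 20 + 29 + 27 + 18 + 32 + 31)/11 = 26.0909
Numerator Σ_{t=1}^{10}(z_t−z̄)(z_{t+1}−z̄) = -60.4628
Denominator Σ(z_t−z̄)² = 216.9091
r_1 = -60.4628 / 216.9091 = -0.279

-0.279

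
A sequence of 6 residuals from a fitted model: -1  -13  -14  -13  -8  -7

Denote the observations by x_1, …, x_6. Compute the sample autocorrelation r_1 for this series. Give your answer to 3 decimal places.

Mean x̄ = (-1 − 13 − 14 − 13 − 8 − 7)/6 = -9.3333
Deviations from mean: 8.3333, -3.6667, -4.6667, -3.6667, 1.3333, 2.3333
Σ(x_t−x̄)(x_{t+1}−x̄) = (-30.5556) + (17.1111) + (17.1111) + (-4.8889) + (3.1111) = 1.8889
Denominator Σ(x_t−x̄)² = 125.3333
r_1 = 1.8889 / 125.3333 = 0.015

0.015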